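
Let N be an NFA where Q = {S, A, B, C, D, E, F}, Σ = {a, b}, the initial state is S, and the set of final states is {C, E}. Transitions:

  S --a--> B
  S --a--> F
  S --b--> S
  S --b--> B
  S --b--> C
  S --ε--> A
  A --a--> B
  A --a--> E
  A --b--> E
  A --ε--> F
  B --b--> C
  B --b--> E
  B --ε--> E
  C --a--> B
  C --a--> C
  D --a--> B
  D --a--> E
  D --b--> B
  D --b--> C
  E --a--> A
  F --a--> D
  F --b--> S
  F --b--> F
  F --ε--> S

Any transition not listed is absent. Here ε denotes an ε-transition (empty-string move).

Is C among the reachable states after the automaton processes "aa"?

No

Start: ε-closure({S}) = {S, A, F}.
Read 'a': S→{B, F}, A→{B, E}, F→{D}; union {B, D, E, F}; ε-closure = {S, A, B, D, E, F}.
Read 'a': S→{B, F}, A→{B, E}, B→∅, D→{B, E}, E→{A}, F→{D}; union {A, B, D, E, F}; ε-closure = {S, A, B, D, E, F}.
State C is not in {S, A, B, D, E, F}.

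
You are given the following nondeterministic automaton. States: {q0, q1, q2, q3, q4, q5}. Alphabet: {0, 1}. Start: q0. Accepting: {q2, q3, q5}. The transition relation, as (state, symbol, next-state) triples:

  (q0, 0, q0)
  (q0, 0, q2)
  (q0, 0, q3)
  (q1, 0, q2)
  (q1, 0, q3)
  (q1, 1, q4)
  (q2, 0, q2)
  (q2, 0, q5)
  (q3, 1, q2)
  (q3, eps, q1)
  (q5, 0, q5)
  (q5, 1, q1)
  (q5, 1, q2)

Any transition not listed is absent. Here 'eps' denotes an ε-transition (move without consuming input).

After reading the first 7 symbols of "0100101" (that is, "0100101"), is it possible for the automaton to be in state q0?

Start in {q0}.
Read '0': {q0} → {q0, q1, q2, q3}.
Read '1': {q0, q1, q2, q3} → {q2, q4}.
Read '0': {q2, q4} → {q2, q5}.
Read '0': {q2, q5} → {q2, q5}.
Read '1': {q2, q5} → {q1, q2}.
Read '0': {q1, q2} → {q1, q2, q3, q5}.
Read '1': {q1, q2, q3, q5} → {q1, q2, q4}.
State q0 is not in {q1, q2, q4}.

No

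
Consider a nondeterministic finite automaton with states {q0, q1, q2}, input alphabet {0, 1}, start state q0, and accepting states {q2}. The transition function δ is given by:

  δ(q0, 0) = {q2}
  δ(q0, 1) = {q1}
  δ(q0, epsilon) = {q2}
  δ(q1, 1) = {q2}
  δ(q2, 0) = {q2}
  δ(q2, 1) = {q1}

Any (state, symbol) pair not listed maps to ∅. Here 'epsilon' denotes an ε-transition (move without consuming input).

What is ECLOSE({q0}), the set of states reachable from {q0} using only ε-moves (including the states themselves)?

{q0, q2}

Begin with {q0}.
ε-move q0 → q2; add q2.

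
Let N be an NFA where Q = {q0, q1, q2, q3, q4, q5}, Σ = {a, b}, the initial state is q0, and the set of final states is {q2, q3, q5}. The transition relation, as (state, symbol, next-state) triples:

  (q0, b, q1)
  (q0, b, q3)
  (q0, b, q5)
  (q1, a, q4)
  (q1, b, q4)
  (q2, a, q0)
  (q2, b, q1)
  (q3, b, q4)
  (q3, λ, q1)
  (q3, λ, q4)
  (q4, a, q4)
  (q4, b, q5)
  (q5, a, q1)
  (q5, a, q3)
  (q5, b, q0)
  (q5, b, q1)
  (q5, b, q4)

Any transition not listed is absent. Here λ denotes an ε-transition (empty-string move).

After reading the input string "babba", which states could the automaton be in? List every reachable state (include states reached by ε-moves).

Start in {q0}.
Read 'b': q0→{q1, q3, q5}; union {q1, q3, q5}; ε-closure = {q1, q3, q4, q5}.
Read 'a': q1→{q4}, q3→∅, q4→{q4}, q5→{q1, q3}; now {q1, q3, q4}.
Read 'b': q1→{q4}, q3→{q4}, q4→{q5}; now {q4, q5}.
Read 'b': q4→{q5}, q5→{q0, q1, q4}; now {q0, q1, q4, q5}.
Read 'a': q0→∅, q1→{q4}, q4→{q4}, q5→{q1, q3}; now {q1, q3, q4}.

{q1, q3, q4}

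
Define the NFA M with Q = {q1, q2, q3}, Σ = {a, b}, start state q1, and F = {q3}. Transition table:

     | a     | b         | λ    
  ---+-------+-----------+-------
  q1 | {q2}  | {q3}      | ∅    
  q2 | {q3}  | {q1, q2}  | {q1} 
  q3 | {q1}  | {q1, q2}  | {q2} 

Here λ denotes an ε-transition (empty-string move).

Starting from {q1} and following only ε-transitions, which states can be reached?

{q1}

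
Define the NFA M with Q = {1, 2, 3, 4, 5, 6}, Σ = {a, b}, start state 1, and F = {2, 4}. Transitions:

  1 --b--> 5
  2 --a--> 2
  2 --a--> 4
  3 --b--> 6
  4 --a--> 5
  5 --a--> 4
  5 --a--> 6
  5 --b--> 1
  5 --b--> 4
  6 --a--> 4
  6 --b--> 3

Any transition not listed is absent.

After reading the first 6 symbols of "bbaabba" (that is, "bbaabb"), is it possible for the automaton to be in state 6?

Yes

Start in {1}.
Read 'b': 1→{5}; now {5}.
Read 'b': 5→{1, 4}; now {1, 4}.
Read 'a': 1→∅, 4→{5}; now {5}.
Read 'a': 5→{4, 6}; now {4, 6}.
Read 'b': 4→∅, 6→{3}; now {3}.
Read 'b': 3→{6}; now {6}.
State 6 is in {6}.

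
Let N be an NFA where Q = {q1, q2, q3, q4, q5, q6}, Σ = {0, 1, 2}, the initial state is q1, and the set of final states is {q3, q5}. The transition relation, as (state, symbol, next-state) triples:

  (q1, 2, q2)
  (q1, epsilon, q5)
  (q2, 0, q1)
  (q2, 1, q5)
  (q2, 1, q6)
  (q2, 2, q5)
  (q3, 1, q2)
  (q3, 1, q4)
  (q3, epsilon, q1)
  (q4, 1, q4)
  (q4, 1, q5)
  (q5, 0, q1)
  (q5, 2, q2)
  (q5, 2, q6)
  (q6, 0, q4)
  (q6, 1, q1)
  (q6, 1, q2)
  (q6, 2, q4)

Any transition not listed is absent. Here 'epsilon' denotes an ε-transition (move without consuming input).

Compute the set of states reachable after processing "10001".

∅

Start: ε-closure({q1}) = {q1, q5}.
Read '1': q1→∅, q5→∅; now ∅.
The set is empty and remains empty for the remaining 4 symbols.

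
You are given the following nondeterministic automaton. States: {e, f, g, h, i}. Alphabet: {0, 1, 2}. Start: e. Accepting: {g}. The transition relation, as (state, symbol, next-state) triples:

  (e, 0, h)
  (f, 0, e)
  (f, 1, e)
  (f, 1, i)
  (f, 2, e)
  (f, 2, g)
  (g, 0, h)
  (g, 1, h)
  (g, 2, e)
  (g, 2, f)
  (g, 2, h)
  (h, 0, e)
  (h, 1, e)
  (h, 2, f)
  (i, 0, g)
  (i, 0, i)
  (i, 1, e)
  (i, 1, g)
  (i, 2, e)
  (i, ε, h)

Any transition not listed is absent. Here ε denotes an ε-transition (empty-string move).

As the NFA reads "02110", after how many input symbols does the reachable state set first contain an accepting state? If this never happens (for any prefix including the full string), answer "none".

4

Start in {e}.
Read '0': e→{h}; now {h}.
Read '2': h→{f}; now {f}.
Read '1': f→{e, i}; union {e, i}; ε-closure = {e, h, i}.
Read '1': e→∅, h→{e}, i→{e, g}; now {e, g}.
None of the earlier sets intersect F, but {e, g} does.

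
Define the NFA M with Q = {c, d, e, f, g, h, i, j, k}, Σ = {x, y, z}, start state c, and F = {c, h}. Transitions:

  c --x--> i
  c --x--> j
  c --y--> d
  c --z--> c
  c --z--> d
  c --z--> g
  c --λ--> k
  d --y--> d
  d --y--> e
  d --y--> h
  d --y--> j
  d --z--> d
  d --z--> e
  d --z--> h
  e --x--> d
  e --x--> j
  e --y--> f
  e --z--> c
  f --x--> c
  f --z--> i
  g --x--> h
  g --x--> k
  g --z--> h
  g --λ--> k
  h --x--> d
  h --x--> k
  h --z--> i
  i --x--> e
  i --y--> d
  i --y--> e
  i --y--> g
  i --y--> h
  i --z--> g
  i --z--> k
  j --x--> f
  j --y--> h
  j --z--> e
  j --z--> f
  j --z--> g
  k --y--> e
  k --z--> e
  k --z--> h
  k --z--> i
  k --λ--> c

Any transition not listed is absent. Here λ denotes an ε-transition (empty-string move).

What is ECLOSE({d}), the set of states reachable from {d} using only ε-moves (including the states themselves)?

{d}

Begin with {d}.
No ε-moves leave this set, so the closure equals the set itself.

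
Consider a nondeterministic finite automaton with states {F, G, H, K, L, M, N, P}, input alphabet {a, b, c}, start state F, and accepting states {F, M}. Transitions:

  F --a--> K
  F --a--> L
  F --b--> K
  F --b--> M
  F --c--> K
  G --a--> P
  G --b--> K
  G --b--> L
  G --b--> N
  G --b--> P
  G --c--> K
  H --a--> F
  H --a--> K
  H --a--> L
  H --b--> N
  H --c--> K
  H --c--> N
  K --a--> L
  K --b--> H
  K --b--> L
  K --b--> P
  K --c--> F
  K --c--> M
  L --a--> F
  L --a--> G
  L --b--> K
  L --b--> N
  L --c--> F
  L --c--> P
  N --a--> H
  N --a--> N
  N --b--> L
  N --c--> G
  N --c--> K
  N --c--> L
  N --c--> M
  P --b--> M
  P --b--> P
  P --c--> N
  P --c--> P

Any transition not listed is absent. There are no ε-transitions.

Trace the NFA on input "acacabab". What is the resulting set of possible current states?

Start in {F}.
Read 'a': F→{K, L}; now {K, L}.
Read 'c': K→{F, M}, L→{F, P}; now {F, M, P}.
Read 'a': F→{K, L}, M→∅, P→∅; now {K, L}.
Read 'c': K→{F, M}, L→{F, P}; now {F, M, P}.
Read 'a': F→{K, L}, M→∅, P→∅; now {K, L}.
Read 'b': K→{H, L, P}, L→{K, N}; now {H, K, L, N, P}.
Read 'a': H→{F, K, L}, K→{L}, L→{F, G}, N→{H, N}, P→∅; now {F, G, H, K, L, N}.
Read 'b': F→{K, M}, G→{K, L, N, P}, H→{N}, K→{H, L, P}, L→{K, N}, N→{L}; now {H, K, L, M, N, P}.

{H, K, L, M, N, P}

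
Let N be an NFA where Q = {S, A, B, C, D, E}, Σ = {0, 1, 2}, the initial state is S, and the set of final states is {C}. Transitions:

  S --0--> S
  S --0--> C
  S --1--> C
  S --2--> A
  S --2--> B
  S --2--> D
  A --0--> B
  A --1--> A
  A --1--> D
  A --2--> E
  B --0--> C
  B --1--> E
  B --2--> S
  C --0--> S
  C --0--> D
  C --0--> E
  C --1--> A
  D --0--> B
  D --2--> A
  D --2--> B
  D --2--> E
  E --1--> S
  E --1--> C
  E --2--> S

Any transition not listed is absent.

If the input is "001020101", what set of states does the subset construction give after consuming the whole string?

{S, C, E}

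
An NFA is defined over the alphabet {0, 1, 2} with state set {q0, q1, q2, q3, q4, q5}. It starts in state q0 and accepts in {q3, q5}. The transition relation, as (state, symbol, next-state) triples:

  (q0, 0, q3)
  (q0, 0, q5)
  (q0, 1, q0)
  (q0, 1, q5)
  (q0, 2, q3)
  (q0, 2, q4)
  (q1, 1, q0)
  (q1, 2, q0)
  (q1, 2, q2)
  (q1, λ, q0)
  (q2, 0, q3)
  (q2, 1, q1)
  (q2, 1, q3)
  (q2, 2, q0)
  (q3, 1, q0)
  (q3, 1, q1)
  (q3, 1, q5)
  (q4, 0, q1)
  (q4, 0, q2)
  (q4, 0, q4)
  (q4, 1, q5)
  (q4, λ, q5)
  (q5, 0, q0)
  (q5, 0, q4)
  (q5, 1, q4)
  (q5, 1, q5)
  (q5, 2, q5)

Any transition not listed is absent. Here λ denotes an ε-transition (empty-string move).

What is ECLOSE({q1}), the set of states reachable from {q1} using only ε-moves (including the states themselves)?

Begin with {q1}.
ε-move q1 → q0; add q0.

{q0, q1}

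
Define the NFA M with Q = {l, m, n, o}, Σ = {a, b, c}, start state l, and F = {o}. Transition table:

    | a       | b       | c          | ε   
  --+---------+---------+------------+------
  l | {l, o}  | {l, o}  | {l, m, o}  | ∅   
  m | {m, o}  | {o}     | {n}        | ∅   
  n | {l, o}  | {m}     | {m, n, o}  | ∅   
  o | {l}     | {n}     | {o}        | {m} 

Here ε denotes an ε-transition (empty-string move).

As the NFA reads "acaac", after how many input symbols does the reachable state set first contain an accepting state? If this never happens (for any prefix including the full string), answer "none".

Start in {l}.
Read 'a': {l} → {l, m, o}.
None of the earlier sets intersect F, but {l, m, o} does.

1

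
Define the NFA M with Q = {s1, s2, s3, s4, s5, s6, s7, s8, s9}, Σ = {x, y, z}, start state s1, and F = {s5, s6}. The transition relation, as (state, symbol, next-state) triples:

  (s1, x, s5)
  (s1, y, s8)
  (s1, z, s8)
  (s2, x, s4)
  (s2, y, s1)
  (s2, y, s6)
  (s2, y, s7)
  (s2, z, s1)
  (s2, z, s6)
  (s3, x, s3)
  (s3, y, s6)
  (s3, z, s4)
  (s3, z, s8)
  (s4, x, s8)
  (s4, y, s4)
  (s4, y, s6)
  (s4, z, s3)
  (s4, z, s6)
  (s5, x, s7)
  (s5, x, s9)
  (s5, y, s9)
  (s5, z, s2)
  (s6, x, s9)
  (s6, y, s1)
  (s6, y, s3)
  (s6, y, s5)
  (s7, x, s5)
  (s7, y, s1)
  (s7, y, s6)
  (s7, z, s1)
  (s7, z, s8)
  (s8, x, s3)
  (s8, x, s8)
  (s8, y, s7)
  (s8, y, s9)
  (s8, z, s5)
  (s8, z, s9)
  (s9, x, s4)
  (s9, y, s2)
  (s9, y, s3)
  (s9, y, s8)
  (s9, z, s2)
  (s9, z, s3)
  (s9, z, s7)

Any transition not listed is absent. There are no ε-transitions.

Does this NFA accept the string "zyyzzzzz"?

Yes

Start in {s1}.
Read 'z': {s1} → {s8}.
Read 'y': {s8} → {s7, s9}.
Read 'y': {s7, s9} → {s1, s2, s3, s6, s8}.
Read 'z': {s1, s2, s3, s6, s8} → {s1, s4, s5, s6, s8, s9}.
Read 'z': {s1, s4, s5, s6, s8, s9} → {s2, s3, s5, s6, s7, s8, s9}.
Read 'z': {s2, s3, s5, s6, s7, s8, s9} → {s1, s2, s3, s4, s5, s6, s7, s8, s9}.
Read 'z': {s1, s2, s3, s4, s5, s6, s7, s8, s9} → {s1, s2, s3, s4, s5, s6, s7, s8, s9}.
Read 'z': {s1, s2, s3, s4, s5, s6, s7, s8, s9} → {s1, s2, s3, s4, s5, s6, s7, s8, s9}.
The final set {s1, s2, s3, s4, s5, s6, s7, s8, s9} contains the accepting states s5, s6.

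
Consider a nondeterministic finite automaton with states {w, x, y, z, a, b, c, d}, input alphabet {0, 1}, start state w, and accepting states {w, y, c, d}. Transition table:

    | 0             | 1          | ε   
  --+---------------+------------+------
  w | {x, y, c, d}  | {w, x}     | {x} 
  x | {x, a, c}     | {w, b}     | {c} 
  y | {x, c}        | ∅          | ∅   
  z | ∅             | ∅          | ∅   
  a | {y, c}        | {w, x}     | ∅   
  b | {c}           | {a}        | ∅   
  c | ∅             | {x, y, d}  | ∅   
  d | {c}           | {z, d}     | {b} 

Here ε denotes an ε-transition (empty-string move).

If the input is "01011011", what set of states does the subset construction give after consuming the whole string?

Start: ε-closure({w}) = {w, x, c}.
Read '0': w→{x, y, c, d}, x→{x, a, c}, c→∅; union {x, y, a, c, d}; ε-closure = {x, y, a, b, c, d}.
Read '1': x→{w, b}, y→∅, a→{w, x}, b→{a}, c→{x, y, d}, d→{z, d}; union {w, x, y, z, a, b, d}; ε-closure = {w, x, y, z, a, b, c, d}.
Read '0': w→{x, y, c, d}, x→{x, a, c}, y→{x, c}, z→∅, a→{y, c}, b→{c}, c→∅, d→{c}; union {x, y, a, c, d}; ε-closure = {x, y, a, b, c, d}.
Read '1': x→{w, b}, y→∅, a→{w, x}, b→{a}, c→{x, y, d}, d→{z, d}; union {w, x, y, z, a, b, d}; ε-closure = {w, x, y, z, a, b, c, d}.
Read '1': w→{w, x}, x→{w, b}, y→∅, z→∅, a→{w, x}, b→{a}, c→{x, y, d}, d→{z, d}; union {w, x, y, z, a, b, d}; ε-closure = {w, x, y, z, a, b, c, d}.
Read '0': w→{x, y, c, d}, x→{x, a, c}, y→{x, c}, z→∅, a→{y, c}, b→{c}, c→∅, d→{c}; union {x, y, a, c, d}; ε-closure = {x, y, a, b, c, d}.
Read '1': x→{w, b}, y→∅, a→{w, x}, b→{a}, c→{x, y, d}, d→{z, d}; union {w, x, y, z, a, b, d}; ε-closure = {w, x, y, z, a, b, c, d}.
Read '1': w→{w, x}, x→{w, b}, y→∅, z→∅, a→{w, x}, b→{a}, c→{x, y, d}, d→{z, d}; union {w, x, y, z, a, b, d}; ε-closure = {w, x, y, z, a, b, c, d}.

{w, x, y, z, a, b, c, d}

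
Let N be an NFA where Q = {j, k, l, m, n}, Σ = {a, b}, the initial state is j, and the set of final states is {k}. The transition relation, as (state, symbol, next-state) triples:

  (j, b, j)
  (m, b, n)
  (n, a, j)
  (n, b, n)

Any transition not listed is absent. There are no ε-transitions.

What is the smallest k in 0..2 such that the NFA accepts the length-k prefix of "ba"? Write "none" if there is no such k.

none

Start in {j}.
Read 'b': j→{j}; now {j}.
Read 'a': j→∅; now ∅.
No reachable set along the way intersects F.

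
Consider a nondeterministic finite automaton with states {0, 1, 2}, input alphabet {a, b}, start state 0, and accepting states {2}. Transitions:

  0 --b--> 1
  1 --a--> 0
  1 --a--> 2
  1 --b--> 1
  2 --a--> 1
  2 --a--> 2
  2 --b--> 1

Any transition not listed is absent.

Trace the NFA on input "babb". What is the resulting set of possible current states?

Start in {0}.
Read 'b': {0} → {1}.
Read 'a': {1} → {0, 2}.
Read 'b': {0, 2} → {1}.
Read 'b': {1} → {1}.

{1}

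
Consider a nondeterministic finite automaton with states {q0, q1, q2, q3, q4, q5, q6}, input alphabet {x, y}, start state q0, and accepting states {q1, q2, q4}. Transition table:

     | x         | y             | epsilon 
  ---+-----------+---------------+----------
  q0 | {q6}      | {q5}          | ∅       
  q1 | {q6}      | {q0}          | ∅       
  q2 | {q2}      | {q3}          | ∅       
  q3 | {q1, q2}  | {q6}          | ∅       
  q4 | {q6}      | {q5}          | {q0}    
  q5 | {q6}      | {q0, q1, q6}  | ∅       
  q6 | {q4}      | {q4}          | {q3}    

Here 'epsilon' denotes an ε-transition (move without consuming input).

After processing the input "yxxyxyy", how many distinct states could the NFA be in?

Start in {q0}.
Read 'y': q0→{q5}; now {q5}.
Read 'x': q5→{q6}; union {q6}; ε-closure = {q3, q6}.
Read 'x': q3→{q1, q2}, q6→{q4}; union {q1, q2, q4}; ε-closure = {q0, q1, q2, q4}.
Read 'y': q0→{q5}, q1→{q0}, q2→{q3}, q4→{q5}; now {q0, q3, q5}.
Read 'x': q0→{q6}, q3→{q1, q2}, q5→{q6}; union {q1, q2, q6}; ε-closure = {q1, q2, q3, q6}.
Read 'y': q1→{q0}, q2→{q3}, q3→{q6}, q6→{q4}; now {q0, q3, q4, q6}.
Read 'y': q0→{q5}, q3→{q6}, q4→{q5}, q6→{q4}; union {q4, q5, q6}; ε-closure = {q0, q3, q4, q5, q6}.
That set has 5 states.

5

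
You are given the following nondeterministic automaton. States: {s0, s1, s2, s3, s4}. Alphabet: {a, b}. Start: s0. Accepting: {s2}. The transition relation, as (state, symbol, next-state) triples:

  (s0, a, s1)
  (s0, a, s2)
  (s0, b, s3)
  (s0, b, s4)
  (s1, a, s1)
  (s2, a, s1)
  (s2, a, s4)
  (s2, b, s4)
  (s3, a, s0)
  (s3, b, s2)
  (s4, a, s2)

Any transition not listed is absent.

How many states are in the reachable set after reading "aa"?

2

Start in {s0}.
Read 'a': s0→{s1, s2}; now {s1, s2}.
Read 'a': s1→{s1}, s2→{s1, s4}; now {s1, s4}.
That set has 2 states.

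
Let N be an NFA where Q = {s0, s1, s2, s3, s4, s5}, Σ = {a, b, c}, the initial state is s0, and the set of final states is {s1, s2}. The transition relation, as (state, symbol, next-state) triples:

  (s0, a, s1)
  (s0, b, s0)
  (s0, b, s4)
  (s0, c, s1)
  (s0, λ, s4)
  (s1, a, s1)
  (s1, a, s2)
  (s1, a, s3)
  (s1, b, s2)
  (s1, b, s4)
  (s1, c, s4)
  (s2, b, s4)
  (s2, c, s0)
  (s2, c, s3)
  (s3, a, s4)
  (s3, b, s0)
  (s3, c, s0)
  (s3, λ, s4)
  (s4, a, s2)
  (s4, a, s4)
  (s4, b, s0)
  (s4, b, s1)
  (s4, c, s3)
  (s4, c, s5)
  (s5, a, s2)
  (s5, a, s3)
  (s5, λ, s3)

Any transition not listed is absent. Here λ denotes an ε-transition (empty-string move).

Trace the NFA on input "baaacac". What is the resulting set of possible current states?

{s0, s3, s4, s5}

Start: ε-closure({s0}) = {s0, s4}.
Read 'b': s0→{s0, s4}, s4→{s0, s1}; now {s0, s1, s4}.
Read 'a': s0→{s1}, s1→{s1, s2, s3}, s4→{s2, s4}; now {s1, s2, s3, s4}.
Read 'a': s1→{s1, s2, s3}, s2→∅, s3→{s4}, s4→{s2, s4}; now {s1, s2, s3, s4}.
Read 'a': s1→{s1, s2, s3}, s2→∅, s3→{s4}, s4→{s2, s4}; now {s1, s2, s3, s4}.
Read 'c': s1→{s4}, s2→{s0, s3}, s3→{s0}, s4→{s3, s5}; now {s0, s3, s4, s5}.
Read 'a': s0→{s1}, s3→{s4}, s4→{s2, s4}, s5→{s2, s3}; now {s1, s2, s3, s4}.
Read 'c': s1→{s4}, s2→{s0, s3}, s3→{s0}, s4→{s3, s5}; now {s0, s3, s4, s5}.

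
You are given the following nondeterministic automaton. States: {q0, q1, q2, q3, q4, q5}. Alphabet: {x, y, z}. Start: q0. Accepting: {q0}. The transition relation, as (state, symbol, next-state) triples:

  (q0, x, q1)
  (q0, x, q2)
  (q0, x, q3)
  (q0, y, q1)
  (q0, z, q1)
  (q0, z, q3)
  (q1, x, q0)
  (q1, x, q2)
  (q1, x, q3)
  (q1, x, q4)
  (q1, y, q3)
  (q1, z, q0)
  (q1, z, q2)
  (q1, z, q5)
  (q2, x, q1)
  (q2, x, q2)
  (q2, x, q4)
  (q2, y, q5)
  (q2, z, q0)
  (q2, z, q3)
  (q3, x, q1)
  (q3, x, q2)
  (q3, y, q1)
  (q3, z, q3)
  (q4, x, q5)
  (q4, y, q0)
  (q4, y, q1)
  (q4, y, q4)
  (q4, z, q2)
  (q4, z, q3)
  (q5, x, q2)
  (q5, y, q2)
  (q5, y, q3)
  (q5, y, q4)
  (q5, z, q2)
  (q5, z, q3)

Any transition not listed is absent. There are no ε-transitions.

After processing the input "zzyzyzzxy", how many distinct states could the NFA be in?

5

Start in {q0}.
Read 'z': q0→{q1, q3}; now {q1, q3}.
Read 'z': q1→{q0, q2, q5}, q3→{q3}; now {q0, q2, q3, q5}.
Read 'y': q0→{q1}, q2→{q5}, q3→{q1}, q5→{q2, q3, q4}; now {q1, q2, q3, q4, q5}.
Read 'z': q1→{q0, q2, q5}, q2→{q0, q3}, q3→{q3}, q4→{q2, q3}, q5→{q2, q3}; now {q0, q2, q3, q5}.
Read 'y': q0→{q1}, q2→{q5}, q3→{q1}, q5→{q2, q3, q4}; now {q1, q2, q3, q4, q5}.
Read 'z': q1→{q0, q2, q5}, q2→{q0, q3}, q3→{q3}, q4→{q2, q3}, q5→{q2, q3}; now {q0, q2, q3, q5}.
Read 'z': q0→{q1, q3}, q2→{q0, q3}, q3→{q3}, q5→{q2, q3}; now {q0, q1, q2, q3}.
Read 'x': q0→{q1, q2, q3}, q1→{q0, q2, q3, q4}, q2→{q1, q2, q4}, q3→{q1, q2}; now {q0, q1, q2, q3, q4}.
Read 'y': q0→{q1}, q1→{q3}, q2→{q5}, q3→{q1}, q4→{q0, q1, q4}; now {q0, q1, q3, q4, q5}.
That set has 5 states.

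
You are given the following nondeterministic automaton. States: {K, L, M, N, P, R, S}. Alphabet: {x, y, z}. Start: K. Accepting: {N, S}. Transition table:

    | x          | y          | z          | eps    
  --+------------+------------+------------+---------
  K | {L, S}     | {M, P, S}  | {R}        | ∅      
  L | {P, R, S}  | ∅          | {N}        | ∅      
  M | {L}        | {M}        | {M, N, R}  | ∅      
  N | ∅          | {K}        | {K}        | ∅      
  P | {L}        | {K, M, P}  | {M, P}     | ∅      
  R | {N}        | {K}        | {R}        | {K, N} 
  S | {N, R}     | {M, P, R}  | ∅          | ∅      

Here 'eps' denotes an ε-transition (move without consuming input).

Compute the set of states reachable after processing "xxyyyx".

Start in {K}.
Read 'x': K→{L, S}; now {L, S}.
Read 'x': L→{P, R, S}, S→{N, R}; union {N, P, R, S}; ε-closure = {K, N, P, R, S}.
Read 'y': K→{M, P, S}, N→{K}, P→{K, M, P}, R→{K}, S→{M, P, R}; union {K, M, P, R, S}; ε-closure = {K, M, N, P, R, S}.
Read 'y': K→{M, P, S}, M→{M}, N→{K}, P→{K, M, P}, R→{K}, S→{M, P, R}; union {K, M, P, R, S}; ε-closure = {K, M, N, P, R, S}.
Read 'y': K→{M, P, S}, M→{M}, N→{K}, P→{K, M, P}, R→{K}, S→{M, P, R}; union {K, M, P, R, S}; ε-closure = {K, M, N, P, R, S}.
Read 'x': K→{L, S}, M→{L}, N→∅, P→{L}, R→{N}, S→{N, R}; union {L, N, R, S}; ε-closure = {K, L, N, R, S}.

{K, L, N, R, S}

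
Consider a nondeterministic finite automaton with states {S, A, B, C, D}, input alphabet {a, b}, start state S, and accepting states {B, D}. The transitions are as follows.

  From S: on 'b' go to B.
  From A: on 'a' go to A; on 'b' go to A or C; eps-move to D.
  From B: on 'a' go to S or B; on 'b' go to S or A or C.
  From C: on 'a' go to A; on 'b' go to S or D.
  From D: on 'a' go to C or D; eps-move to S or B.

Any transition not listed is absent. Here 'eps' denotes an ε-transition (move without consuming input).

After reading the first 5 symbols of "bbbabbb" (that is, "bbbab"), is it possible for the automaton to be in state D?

Start in {S}.
Read 'b': {S} → {B}.
Read 'b': {B} → {S, A, B, C, D}.
Read 'b': {S, A, B, C, D} → {S, A, B, C, D}.
Read 'a': {S, A, B, C, D} → {S, A, B, C, D}.
Read 'b': {S, A, B, C, D} → {S, A, B, C, D}.
State D is in {S, A, B, C, D}.

Yes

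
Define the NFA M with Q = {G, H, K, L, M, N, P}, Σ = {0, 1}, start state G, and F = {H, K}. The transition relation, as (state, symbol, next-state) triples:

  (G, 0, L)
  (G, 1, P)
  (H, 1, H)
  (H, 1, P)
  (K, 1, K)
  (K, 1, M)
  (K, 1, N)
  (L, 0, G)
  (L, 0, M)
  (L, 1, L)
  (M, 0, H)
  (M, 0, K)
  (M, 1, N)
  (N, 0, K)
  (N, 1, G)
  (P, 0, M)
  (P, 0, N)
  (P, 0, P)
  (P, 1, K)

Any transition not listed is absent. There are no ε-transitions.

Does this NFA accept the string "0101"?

Start in {G}.
Read '0': {G} → {L}.
Read '1': {L} → {L}.
Read '0': {L} → {G, M}.
Read '1': {G, M} → {N, P}.
The final set {N, P} contains no accepting state.

No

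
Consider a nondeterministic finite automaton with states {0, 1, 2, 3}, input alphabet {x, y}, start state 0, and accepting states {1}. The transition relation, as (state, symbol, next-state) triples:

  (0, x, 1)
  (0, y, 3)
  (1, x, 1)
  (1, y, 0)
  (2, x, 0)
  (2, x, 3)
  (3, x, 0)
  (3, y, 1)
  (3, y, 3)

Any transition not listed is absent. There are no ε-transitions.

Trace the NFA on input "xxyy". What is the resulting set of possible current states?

{3}

Start in {0}.
Read 'x': 0→{1}; now {1}.
Read 'x': 1→{1}; now {1}.
Read 'y': 1→{0}; now {0}.
Read 'y': 0→{3}; now {3}.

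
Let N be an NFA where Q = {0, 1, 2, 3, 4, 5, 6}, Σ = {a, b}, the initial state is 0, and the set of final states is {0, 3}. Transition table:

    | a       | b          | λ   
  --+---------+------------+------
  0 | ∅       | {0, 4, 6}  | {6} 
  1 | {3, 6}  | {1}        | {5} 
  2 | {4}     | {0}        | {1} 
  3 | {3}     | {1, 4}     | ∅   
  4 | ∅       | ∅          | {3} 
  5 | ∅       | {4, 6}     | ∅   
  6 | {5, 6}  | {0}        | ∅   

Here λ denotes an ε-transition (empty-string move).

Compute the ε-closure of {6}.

{6}

Begin with {6}.
No ε-moves leave this set, so the closure equals the set itself.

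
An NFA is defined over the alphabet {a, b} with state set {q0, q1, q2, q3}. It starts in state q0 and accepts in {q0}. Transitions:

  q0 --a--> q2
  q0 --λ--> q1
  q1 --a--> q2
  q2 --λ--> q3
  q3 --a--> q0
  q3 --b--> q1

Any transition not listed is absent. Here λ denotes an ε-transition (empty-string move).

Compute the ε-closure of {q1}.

Begin with {q1}.
No ε-moves leave this set, so the closure equals the set itself.

{q1}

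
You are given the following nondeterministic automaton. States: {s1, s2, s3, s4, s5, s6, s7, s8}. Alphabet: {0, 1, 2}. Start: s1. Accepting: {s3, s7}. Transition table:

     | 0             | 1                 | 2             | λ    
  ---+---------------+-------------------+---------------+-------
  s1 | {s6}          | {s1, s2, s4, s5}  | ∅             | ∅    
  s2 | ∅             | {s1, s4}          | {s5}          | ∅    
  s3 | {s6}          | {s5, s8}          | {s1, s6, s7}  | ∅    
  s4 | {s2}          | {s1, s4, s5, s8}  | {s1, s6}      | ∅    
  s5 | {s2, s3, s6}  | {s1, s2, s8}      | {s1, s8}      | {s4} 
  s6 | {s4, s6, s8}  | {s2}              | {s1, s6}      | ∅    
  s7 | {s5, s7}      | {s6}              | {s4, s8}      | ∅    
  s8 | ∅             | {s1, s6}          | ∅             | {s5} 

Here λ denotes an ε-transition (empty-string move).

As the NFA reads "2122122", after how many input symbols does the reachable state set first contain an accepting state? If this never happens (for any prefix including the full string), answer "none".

none

Start in {s1}.
Read '2': s1→∅; now ∅.
The set is empty and remains empty for the remaining 6 symbols.
No reachable set along the way intersects F.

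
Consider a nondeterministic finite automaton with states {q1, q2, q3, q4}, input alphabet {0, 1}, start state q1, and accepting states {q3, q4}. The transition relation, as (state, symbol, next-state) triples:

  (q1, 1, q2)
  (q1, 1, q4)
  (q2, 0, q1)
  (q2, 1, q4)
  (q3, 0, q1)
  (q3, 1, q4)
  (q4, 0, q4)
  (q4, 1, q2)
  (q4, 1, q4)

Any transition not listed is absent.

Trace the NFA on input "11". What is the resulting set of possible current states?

{q2, q4}

Start in {q1}.
Read '1': q1→{q2, q4}; now {q2, q4}.
Read '1': q2→{q4}, q4→{q2, q4}; now {q2, q4}.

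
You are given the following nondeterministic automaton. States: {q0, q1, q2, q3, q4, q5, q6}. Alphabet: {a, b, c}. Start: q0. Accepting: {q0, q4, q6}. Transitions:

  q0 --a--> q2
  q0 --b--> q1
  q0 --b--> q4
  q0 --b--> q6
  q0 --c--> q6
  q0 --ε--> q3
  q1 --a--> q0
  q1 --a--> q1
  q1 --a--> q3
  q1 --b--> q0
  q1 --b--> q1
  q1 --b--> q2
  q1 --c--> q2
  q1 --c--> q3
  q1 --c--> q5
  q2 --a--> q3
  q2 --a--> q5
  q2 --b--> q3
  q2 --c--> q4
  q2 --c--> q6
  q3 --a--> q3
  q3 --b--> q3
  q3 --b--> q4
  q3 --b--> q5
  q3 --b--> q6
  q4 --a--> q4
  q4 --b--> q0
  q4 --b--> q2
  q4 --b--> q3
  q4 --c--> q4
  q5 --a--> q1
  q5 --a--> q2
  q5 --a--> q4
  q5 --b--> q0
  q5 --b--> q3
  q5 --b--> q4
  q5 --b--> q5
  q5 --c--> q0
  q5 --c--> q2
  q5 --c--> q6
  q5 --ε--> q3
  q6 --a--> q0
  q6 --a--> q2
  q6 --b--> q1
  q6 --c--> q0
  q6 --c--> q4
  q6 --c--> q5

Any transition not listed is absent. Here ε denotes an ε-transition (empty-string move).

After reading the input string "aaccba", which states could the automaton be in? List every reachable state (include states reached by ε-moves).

Start: ε-closure({q0}) = {q0, q3}.
Read 'a': {q0, q3} → {q2, q3}.
Read 'a': {q2, q3} → {q3, q5}.
Read 'c': {q3, q5} → {q0, q2, q3, q6}.
Read 'c': {q0, q2, q3, q6} → {q0, q3, q4, q5, q6}.
Read 'b': {q0, q3, q4, q5, q6} → {q0, q1, q2, q3, q4, q5, q6}.
Read 'a': {q0, q1, q2, q3, q4, q5, q6} → {q0, q1, q2, q3, q4, q5}.

{q0, q1, q2, q3, q4, q5}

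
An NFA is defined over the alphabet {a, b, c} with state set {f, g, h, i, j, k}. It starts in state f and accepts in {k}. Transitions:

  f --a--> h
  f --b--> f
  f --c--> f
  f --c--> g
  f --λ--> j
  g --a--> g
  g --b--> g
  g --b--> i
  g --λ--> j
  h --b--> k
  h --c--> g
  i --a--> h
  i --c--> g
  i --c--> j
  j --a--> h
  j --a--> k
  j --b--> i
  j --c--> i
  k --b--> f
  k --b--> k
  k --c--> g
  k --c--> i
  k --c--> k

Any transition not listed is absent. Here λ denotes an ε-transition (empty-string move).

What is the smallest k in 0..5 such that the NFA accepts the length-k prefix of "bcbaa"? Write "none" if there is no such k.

4

Start: ε-closure({f}) = {f, j}.
Read 'b': f→{f}, j→{i}; union {f, i}; ε-closure = {f, i, j}.
Read 'c': f→{f, g}, i→{g, j}, j→{i}; now {f, g, i, j}.
Read 'b': f→{f}, g→{g, i}, i→∅, j→{i}; union {f, g, i}; ε-closure = {f, g, i, j}.
Read 'a': f→{h}, g→{g}, i→{h}, j→{h, k}; union {g, h, k}; ε-closure = {g, h, j, k}.
None of the earlier sets intersect F, but {g, h, j, k} does.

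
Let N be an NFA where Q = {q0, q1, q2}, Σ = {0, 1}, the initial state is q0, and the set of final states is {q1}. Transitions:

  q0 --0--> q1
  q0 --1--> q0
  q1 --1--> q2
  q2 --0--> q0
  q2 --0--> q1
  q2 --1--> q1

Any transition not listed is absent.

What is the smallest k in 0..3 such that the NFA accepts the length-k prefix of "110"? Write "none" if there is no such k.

Start in {q0}.
Read '1': {q0} → {q0}.
Read '1': {q0} → {q0}.
Read '0': {q0} → {q1}.
None of the earlier sets intersect F, but {q1} does.

3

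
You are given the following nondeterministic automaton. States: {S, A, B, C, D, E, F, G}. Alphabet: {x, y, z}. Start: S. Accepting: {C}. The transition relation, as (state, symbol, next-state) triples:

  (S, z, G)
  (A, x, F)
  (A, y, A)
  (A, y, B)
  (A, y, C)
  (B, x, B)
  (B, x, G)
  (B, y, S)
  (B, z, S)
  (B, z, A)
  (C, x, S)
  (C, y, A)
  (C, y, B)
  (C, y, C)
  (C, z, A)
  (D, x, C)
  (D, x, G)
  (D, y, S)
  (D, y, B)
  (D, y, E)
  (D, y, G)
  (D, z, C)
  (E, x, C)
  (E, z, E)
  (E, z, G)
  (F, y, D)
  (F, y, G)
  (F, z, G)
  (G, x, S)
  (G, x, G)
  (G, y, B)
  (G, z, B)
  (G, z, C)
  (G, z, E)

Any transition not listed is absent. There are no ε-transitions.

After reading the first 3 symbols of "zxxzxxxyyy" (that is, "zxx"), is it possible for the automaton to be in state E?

Start in {S}.
Read 'z': S→{G}; now {G}.
Read 'x': G→{S, G}; now {S, G}.
Read 'x': S→∅, G→{S, G}; now {S, G}.
State E is not in {S, G}.

No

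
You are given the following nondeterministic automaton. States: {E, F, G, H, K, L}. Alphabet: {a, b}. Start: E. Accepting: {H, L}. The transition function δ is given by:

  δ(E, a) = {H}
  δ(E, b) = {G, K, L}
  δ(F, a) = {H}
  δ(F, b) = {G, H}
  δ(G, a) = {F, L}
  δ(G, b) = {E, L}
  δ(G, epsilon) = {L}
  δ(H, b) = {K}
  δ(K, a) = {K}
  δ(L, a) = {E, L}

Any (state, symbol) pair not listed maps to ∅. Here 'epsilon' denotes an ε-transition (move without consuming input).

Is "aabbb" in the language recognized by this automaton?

Start in {E}.
Read 'a': E→{H}; now {H}.
Read 'a': H→∅; now ∅.
The set is empty and remains empty for the remaining 3 symbols.
The final set ∅ contains no accepting state.

No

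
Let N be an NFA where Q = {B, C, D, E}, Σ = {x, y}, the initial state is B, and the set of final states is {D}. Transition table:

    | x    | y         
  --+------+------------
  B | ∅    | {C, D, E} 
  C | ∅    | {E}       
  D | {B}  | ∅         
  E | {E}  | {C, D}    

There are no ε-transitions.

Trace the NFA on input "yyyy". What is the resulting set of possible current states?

Start in {B}.
Read 'y': B→{C, D, E}; now {C, D, E}.
Read 'y': C→{E}, D→∅, E→{C, D}; now {C, D, E}.
Read 'y': C→{E}, D→∅, E→{C, D}; now {C, D, E}.
Read 'y': C→{E}, D→∅, E→{C, D}; now {C, D, E}.

{C, D, E}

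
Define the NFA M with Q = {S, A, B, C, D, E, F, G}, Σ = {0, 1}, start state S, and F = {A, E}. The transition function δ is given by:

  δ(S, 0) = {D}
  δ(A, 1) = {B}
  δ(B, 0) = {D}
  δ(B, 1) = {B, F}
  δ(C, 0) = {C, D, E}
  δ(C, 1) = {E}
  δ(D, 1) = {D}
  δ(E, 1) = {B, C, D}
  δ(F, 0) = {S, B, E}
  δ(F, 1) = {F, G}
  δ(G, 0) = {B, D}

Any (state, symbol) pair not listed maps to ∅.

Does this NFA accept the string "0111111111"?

Start in {S}.
Read '0': S→{D}; now {D}.
Read '1': D→{D}; now {D}.
Read '1': D→{D}; now {D}.
Read '1': D→{D}; now {D}.
Read '1': D→{D}; now {D}.
Read '1': D→{D}; now {D}.
Read '1': D→{D}; now {D}.
Read '1': D→{D}; now {D}.
Read '1': D→{D}; now {D}.
Read '1': D→{D}; now {D}.
The final set {D} contains no accepting state.

No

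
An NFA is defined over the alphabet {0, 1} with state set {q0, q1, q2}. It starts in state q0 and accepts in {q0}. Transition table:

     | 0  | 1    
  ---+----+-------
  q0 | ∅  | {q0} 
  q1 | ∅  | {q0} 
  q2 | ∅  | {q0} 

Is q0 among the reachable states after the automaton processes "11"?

Start in {q0}.
Read '1': q0→{q0}; now {q0}.
Read '1': q0→{q0}; now {q0}.
State q0 is in {q0}.

Yes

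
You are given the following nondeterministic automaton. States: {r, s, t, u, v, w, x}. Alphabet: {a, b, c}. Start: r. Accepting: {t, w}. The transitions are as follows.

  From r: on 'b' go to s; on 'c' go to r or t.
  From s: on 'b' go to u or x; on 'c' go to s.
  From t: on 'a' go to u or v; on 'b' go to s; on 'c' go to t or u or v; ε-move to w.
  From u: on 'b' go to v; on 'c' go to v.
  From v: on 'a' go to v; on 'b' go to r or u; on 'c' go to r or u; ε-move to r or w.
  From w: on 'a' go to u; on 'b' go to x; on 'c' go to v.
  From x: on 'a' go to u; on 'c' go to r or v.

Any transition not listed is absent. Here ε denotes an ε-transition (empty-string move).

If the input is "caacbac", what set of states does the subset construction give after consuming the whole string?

Start in {r}.
Read 'c': {r} → {r, t, w}.
Read 'a': {r, t, w} → {r, u, v, w}.
Read 'a': {r, u, v, w} → {r, u, v, w}.
Read 'c': {r, u, v, w} → {r, t, u, v, w}.
Read 'b': {r, t, u, v, w} → {r, s, u, v, w, x}.
Read 'a': {r, s, u, v, w, x} → {r, u, v, w}.
Read 'c': {r, u, v, w} → {r, t, u, v, w}.

{r, t, u, v, w}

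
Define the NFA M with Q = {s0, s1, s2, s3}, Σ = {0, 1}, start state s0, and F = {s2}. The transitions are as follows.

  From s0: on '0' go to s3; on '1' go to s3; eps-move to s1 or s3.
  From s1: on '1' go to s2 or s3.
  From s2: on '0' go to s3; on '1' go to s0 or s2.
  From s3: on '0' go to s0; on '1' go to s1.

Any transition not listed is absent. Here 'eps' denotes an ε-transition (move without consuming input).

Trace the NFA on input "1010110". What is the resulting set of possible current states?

{s0, s1, s3}

Start: ε-closure({s0}) = {s0, s1, s3}.
Read '1': s0→{s3}, s1→{s2, s3}, s3→{s1}; now {s1, s2, s3}.
Read '0': s1→∅, s2→{s3}, s3→{s0}; union {s0, s3}; ε-closure = {s0, s1, s3}.
Read '1': s0→{s3}, s1→{s2, s3}, s3→{s1}; now {s1, s2, s3}.
Read '0': s1→∅, s2→{s3}, s3→{s0}; union {s0, s3}; ε-closure = {s0, s1, s3}.
Read '1': s0→{s3}, s1→{s2, s3}, s3→{s1}; now {s1, s2, s3}.
Read '1': s1→{s2, s3}, s2→{s0, s2}, s3→{s1}; now {s0, s1, s2, s3}.
Read '0': s0→{s3}, s1→∅, s2→{s3}, s3→{s0}; union {s0, s3}; ε-closure = {s0, s1, s3}.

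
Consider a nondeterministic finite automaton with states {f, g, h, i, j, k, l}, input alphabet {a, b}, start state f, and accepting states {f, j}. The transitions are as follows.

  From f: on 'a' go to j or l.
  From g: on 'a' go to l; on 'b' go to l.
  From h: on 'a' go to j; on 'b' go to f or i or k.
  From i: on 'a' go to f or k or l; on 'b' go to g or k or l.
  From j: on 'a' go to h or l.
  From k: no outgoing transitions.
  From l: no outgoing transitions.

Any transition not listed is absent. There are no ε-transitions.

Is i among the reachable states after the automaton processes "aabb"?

No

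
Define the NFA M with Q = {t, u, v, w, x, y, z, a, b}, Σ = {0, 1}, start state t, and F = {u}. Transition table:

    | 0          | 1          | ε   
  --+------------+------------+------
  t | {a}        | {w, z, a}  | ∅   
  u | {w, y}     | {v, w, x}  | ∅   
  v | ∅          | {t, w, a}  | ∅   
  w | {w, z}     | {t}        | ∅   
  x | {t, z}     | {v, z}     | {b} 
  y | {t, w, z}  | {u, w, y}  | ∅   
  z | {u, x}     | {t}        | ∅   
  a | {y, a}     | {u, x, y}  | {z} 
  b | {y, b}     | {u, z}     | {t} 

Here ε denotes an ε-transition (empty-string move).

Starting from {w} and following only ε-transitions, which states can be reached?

{w}

Begin with {w}.
No ε-moves leave this set, so the closure equals the set itself.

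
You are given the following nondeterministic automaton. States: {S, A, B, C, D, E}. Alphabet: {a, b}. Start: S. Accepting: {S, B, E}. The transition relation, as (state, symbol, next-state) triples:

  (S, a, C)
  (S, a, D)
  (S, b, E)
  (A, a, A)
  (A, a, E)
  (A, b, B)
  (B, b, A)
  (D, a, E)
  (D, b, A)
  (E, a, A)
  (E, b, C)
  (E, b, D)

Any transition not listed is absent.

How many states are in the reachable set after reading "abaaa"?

Start in {S}.
Read 'a': S→{C, D}; now {C, D}.
Read 'b': C→∅, D→{A}; now {A}.
Read 'a': A→{A, E}; now {A, E}.
Read 'a': A→{A, E}, E→{A}; now {A, E}.
Read 'a': A→{A, E}, E→{A}; now {A, E}.
That set has 2 states.

2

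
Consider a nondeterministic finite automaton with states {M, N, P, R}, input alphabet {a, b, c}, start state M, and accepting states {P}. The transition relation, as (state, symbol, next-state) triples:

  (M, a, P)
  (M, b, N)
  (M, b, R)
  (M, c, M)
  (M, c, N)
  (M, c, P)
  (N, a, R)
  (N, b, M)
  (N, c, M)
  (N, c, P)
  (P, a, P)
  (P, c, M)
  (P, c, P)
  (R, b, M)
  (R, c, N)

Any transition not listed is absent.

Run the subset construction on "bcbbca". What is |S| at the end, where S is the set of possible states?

2

Start in {M}.
Read 'b': M→{N, R}; now {N, R}.
Read 'c': N→{M, P}, R→{N}; now {M, N, P}.
Read 'b': M→{N, R}, N→{M}, P→∅; now {M, N, R}.
Read 'b': M→{N, R}, N→{M}, R→{M}; now {M, N, R}.
Read 'c': M→{M, N, P}, N→{M, P}, R→{N}; now {M, N, P}.
Read 'a': M→{P}, N→{R}, P→{P}; now {P, R}.
That set has 2 states.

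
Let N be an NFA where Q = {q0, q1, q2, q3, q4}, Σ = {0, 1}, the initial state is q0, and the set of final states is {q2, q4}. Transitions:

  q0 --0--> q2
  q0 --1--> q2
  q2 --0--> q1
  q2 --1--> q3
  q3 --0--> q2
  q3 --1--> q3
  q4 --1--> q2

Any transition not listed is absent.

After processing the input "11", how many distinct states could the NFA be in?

1

Start in {q0}.
Read '1': q0→{q2}; now {q2}.
Read '1': q2→{q3}; now {q3}.
That set has 1 state.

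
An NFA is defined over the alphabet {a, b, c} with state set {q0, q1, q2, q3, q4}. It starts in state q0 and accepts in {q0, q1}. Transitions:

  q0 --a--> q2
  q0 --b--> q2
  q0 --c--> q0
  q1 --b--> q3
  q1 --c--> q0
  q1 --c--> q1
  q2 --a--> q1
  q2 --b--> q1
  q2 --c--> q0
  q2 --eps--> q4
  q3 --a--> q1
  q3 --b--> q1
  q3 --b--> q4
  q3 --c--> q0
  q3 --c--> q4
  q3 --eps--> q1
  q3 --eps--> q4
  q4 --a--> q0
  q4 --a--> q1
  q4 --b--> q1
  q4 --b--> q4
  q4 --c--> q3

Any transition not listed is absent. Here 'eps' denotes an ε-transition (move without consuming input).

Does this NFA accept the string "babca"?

Yes

Start in {q0}.
Read 'b': {q0} → {q2, q4}.
Read 'a': {q2, q4} → {q0, q1}.
Read 'b': {q0, q1} → {q1, q2, q3, q4}.
Read 'c': {q1, q2, q3, q4} → {q0, q1, q3, q4}.
Read 'a': {q0, q1, q3, q4} → {q0, q1, q2, q4}.
The final set {q0, q1, q2, q4} contains the accepting states q0, q1.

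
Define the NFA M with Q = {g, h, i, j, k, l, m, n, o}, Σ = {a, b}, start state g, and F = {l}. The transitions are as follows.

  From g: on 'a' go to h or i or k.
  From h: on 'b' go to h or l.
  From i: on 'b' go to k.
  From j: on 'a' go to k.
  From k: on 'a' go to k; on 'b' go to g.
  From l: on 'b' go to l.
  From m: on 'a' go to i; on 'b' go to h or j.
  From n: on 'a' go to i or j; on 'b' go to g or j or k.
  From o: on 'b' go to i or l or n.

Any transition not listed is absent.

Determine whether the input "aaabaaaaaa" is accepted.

No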